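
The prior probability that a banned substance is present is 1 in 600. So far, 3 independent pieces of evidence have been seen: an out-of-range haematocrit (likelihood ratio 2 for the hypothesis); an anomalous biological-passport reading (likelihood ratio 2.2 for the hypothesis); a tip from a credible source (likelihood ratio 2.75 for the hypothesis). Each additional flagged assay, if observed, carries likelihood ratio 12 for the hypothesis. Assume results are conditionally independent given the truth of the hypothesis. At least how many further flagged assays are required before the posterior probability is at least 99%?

Prior odds = (1/600)/(599/600) = 1/599.
Combined Bayes factor of the evidence already in hand = 2 × 2.2 × 2.75 = 12.1.
Odds after that evidence = (1/599) × 12.1 = 121/5990.
Target odds = 0.99/0.01 = 99.
Need 12ⁿ ≥ 99 ÷ (121/5990) = 53910/11.
12³ = 1728 falls short of 53910/11 but 12⁴ = 20736 reaches it, so n = 4.

4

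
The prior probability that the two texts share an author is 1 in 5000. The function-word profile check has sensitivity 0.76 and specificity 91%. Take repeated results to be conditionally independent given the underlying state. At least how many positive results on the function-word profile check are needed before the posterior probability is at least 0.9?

6

Prior odds = 0.0002/0.9998 = 1/4999.
False-positive rate = 1 − 0.91 = 0.09; likelihood ratio of a positive = 0.76/0.09 = 76/9.
Target odds: 0.9 ÷ 0.1 = 9.
Require (76/9)ⁿ ≥ 9 ÷ (1/4999) = 44991.
(76/9)⁵ ≈42939.3 falls short of 44991 but (76/9)⁶ ≈362599 reaches it, so n = 6.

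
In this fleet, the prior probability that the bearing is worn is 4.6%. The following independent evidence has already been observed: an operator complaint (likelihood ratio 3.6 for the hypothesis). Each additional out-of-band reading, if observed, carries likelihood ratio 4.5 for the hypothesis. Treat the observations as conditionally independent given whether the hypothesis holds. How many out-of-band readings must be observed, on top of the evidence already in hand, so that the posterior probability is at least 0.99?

5

Prior odds = 0.046/0.954 = 23/477.
Bayes factor of the evidence already in hand = 3.6.
Odds after that evidence = (23/477) × 3.6 = 46/265.
Target odds = 0.99/0.01 = 99.
Need 4.5ⁿ ≥ 99 ÷ (46/265) = 26235/46.
4.5⁴ = 410.0625 falls short of 26235/46 but 4.5⁵ = 1845.28125 reaches it, so n = 5.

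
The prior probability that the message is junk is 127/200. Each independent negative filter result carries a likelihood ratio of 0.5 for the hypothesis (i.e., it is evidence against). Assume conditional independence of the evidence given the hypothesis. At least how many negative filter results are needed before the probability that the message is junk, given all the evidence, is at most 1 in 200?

9

Prior odds: 0.635 ÷ 0.365 = 127/73.
Likelihood ratio per negative filter result = 0.5.
Target odds: 0.005 ÷ 0.995 = 1/199.
Need (127/73) × 0.5ⁿ ≤ 1/199, i.e. 0.5ⁿ ≤ 73/25273.
0.5⁸ = 0.00390625 is still above 73/25273 but 0.5⁹ = 0.001953125 is at or below it, so n = 9.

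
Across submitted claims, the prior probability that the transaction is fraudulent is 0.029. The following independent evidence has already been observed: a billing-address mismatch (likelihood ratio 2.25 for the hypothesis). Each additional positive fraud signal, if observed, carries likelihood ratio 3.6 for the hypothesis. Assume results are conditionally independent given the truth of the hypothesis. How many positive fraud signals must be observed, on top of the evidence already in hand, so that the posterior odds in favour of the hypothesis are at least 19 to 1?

5

Prior odds = 0.029/0.971 = 29/971.
Bayes factor of the evidence already in hand = 2.25.
Odds after that evidence = (29/971) × 2.25 = 261/3884.
Target odds = 19.
Need 3.6ⁿ ≥ 19 ÷ (261/3884) = 73796/261.
3.6⁴ = 167.9616 falls short of 73796/261 but 3.6⁵ = 604.66176 reaches it, so n = 5.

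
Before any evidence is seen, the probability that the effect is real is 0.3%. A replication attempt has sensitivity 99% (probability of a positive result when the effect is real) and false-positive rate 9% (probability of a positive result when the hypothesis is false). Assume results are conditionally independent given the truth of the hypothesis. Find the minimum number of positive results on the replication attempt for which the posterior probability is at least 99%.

Prior odds = 0.003/0.997 = 3/997.
Likelihood ratio of a positive result = 0.99/0.09 = 11.
Target posterior odds = 0.99/0.01 = 99.
Require 11ⁿ ≥ 99 ÷ (3/997) = 32901.
11⁴ = 14641 falls short of 32901 but 11⁵ = 161051 reaches it, so n = 5.

5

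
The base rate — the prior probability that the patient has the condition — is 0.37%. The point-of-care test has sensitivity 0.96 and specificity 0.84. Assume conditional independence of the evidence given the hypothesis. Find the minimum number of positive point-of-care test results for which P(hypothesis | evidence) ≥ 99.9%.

Prior odds: 0.0037 ÷ 0.9963 = 37/9963.
False-positive rate = 1 − 0.84 = 0.16; likelihood ratio of a positive = 0.96/0.16 = 6.
Target posterior odds = 0.999/0.001 = 999.
Require 6ⁿ ≥ 999 ÷ (37/9963) = 269001.
6⁶ = 46656 falls short of 269001 but 6⁷ = 279936 reaches it, so n = 7.

7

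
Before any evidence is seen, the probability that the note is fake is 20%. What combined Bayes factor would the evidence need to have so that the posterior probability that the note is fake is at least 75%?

Prior odds = 0.2/0.8 = 0.25.
Target odds = 0.75/0.25 = 3.
Required Bayes factor = 3 ÷ 0.25 = 12.

12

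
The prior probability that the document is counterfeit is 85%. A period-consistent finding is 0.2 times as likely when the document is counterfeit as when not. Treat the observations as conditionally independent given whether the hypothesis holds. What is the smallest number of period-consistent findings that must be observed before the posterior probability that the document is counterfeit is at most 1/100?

Prior odds: 0.85 ÷ 0.15 = 17/3.
Likelihood ratio per period-consistent finding = 0.2.
Target posterior odds = 0.01/0.99 = 1/99.
Need (17/3) × 0.2ⁿ ≤ 1/99, i.e. 0.2ⁿ ≤ 1/561.
0.2³ = 0.008 is still above 1/561 but 0.2⁴ = 0.0016 is at or below it, so n = 4.

4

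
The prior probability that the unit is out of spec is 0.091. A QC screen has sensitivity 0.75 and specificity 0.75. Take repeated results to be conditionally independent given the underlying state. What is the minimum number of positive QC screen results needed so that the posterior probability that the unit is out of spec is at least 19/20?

Prior odds = 0.091/0.909 = 91/909.
False-positive rate = 1 − 0.75 = 0.25; likelihood ratio of a positive = 0.75/0.25 = 3.
Target posterior odds = 0.95/0.05 = 19.
Require 3ⁿ ≥ 19 ÷ (91/909) = 17271/91.
3⁴ = 81 falls short of 17271/91 but 3⁵ = 243 reaches it, so n = 5.

5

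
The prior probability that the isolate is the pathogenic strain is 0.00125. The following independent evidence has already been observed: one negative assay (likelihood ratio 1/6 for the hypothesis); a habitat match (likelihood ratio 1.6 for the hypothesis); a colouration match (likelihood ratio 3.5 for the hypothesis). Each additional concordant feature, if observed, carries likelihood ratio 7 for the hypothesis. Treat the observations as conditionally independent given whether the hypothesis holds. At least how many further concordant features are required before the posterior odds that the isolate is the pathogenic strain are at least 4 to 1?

Prior odds = 0.00125/0.99875 = 1/799.
Combined Bayes factor of the evidence already in hand = (1/6) × 1.6 × 3.5 = 14/15.
Odds after that evidence = (1/799) × 14/15 = 14/11985.
Target odds = 4.
Need 7ⁿ ≥ 4 ÷ (14/11985) = 23970/7.
7⁴ = 2401 falls short of 23970/7 but 7⁵ = 16807 reaches it, so n = 5.

5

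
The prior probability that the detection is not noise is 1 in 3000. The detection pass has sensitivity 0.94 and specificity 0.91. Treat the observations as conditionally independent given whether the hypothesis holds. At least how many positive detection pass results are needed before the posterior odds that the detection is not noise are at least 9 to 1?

5

Prior odds: (1/3000) ÷ (2999/3000) = 1/2999.
False-positive rate = 1 − 0.91 = 0.09; likelihood ratio of a positive = 0.94/0.09 = 94/9.
Target odds = 9.
Need (1/2999) × (94/9)ⁿ ≥ 9, i.e. (94/9)ⁿ ≥ 26991.
(94/9)⁴ = 78074896/6561 falls short of 26991 but (94/9)⁵ ≈124287 reaches it, so n = 5.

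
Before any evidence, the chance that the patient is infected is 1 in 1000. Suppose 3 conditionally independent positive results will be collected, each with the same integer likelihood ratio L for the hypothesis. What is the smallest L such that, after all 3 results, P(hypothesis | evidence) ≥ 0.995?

59

Prior odds = 0.001/0.999 = 1/999.
Target odds = 0.995/0.005 = 199.
Need L³ ≥ 199 ÷ (1/999) = 198801.
58³ = 195112 < 198801 ≤ 205379 = 59³, so L = 59.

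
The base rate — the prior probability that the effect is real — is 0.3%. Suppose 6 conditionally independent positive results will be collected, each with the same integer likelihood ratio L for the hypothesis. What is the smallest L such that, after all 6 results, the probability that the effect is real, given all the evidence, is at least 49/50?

Prior odds = 0.003/0.997 = 3/997.
Target odds = 0.98/0.02 = 49.
Need L⁶ ≥ 49 ÷ (3/997) = 48853/3.
5⁶ = 15625 < 48853/3 ≤ 46656 = 6⁶, so L = 6.

6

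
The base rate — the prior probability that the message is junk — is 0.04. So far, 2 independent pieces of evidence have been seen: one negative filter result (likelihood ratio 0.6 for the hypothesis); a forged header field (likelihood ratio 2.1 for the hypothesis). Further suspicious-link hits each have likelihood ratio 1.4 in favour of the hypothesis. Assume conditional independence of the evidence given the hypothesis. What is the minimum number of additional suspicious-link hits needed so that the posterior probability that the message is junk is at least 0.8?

13

Prior odds = 0.04/0.96 = 1/24.
Combined Bayes factor of the evidence already in hand = 0.6 × 2.1 = 1.26.
Odds after that evidence = (1/24) × 1.26 = 0.0525.
Target odds = 0.8/0.2 = 4.
Need 1.4ⁿ ≥ 4 ÷ 0.0525 = 1600/21.
1.4¹² ≈56.6939 falls short of 1600/21 but 1.4¹³ ≈79.3715 reaches it, so n = 13.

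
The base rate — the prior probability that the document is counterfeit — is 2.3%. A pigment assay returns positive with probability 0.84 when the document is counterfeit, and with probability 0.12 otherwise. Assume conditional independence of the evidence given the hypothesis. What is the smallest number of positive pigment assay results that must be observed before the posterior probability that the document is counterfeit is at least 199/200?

Prior odds = 0.023/0.977 = 23/977.
Likelihood ratio of a positive result = 0.84/0.12 = 7.
Target odds: 0.995 ÷ 0.005 = 199.
Need (23/977) × 7ⁿ ≥ 199, i.e. 7ⁿ ≥ 194423/23.
7⁴ = 2401 falls short of 194423/23 but 7⁵ = 16807 reaches it, so n = 5.

5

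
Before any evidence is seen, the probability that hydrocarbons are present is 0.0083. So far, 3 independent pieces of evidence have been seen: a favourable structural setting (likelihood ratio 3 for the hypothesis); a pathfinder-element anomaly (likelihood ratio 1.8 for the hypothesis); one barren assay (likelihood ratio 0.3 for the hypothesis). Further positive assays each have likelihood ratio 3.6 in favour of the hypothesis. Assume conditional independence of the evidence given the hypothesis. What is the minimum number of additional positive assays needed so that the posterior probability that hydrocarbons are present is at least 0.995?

Prior odds = 0.0083/0.9917 = 83/9917.
Combined Bayes factor of the evidence already in hand = 3 × 1.8 × 0.3 = 1.62.
Odds after that evidence = (83/9917) × 1.62 = 6723/495850.
Target odds = 0.995/0.005 = 199.
Need 3.6ⁿ ≥ 199 ÷ (6723/495850) = 98674150/6723.
3.6⁷ = 612220032/78125 falls short of 98674150/6723 but 3.6⁸ ≈28211.1 reaches it, so n = 8.

8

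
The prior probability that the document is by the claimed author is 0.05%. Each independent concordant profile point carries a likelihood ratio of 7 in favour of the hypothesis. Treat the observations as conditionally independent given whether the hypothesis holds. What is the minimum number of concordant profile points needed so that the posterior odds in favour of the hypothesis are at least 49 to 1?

Prior odds = 0.0005/0.9995 = 1/1999.
Likelihood ratio per concordant profile point = 7.
Target odds = 49.
Require 7ⁿ ≥ 49 ÷ (1/1999) = 97951.
7⁵ = 16807 falls short of 97951 but 7⁶ = 117649 reaches it, so n = 6.

6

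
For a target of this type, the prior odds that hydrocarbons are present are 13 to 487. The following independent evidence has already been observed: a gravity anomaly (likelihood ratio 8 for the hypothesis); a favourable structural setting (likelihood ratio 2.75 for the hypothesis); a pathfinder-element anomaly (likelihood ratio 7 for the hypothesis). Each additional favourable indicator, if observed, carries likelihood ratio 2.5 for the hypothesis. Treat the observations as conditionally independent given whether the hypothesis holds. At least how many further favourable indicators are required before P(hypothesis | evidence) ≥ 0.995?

5

Prior odds = 13/487.
Combined Bayes factor of the evidence already in hand = 8 × 2.75 × 7 = 154.
Odds after that evidence = (13/487) × 154 = 2002/487.
Target odds = 0.995/0.005 = 199.
Need 2.5ⁿ ≥ 199 ÷ (2002/487) = 96913/2002.
2.5⁴ = 39.0625 falls short of 96913/2002 but 2.5⁵ = 97.65625 reaches it, so n = 5.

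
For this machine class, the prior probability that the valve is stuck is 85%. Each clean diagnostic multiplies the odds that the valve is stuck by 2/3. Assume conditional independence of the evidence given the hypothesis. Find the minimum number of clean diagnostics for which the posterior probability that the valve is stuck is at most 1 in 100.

16

Prior odds: 0.85 ÷ 0.15 = 17/3.
Likelihood ratio per clean diagnostic = 2/3.
Target odds: 0.01 ÷ 0.99 = 1/99.
Require (2/3)ⁿ ≤ 1/99 ÷ (17/3) = 1/561.
(2/3)¹⁵ = 32768/14348907 is still above 1/561 but (2/3)¹⁶ = 65536/43046721 is at or below it, so n = 16.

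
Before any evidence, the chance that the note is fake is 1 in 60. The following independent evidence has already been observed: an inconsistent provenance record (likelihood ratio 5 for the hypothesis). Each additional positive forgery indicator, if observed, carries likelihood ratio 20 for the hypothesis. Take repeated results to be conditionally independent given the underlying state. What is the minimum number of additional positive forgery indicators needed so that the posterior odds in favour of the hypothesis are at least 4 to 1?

2

Prior odds = (1/60)/(59/60) = 1/59.
Bayes factor of the evidence already in hand = 5.
Odds after that evidence = (1/59) × 5 = 5/59.
Target odds = 4.
Need 20ⁿ ≥ 4 ÷ (5/59) = 47.2.
20¹ = 20 falls short of 47.2 but 20² = 400 reaches it, so n = 2.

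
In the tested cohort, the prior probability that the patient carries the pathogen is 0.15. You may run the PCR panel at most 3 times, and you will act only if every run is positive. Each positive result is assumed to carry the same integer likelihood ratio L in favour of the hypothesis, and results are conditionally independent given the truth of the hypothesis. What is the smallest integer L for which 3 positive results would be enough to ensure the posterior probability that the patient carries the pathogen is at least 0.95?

5

Prior odds = 0.15/0.85 = 3/17.
Target odds = 0.95/0.05 = 19.
Need L³ ≥ 19 ÷ (3/17) = 323/3.
4³ = 64 < 323/3 ≤ 125 = 5³, so L = 5.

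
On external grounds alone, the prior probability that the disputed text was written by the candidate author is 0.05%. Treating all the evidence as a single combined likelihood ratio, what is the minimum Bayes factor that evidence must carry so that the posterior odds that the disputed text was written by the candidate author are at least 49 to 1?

Prior odds = 0.0005/0.9995 = 1/1999.
Target odds = 49.
Required Bayes factor = 49 ÷ (1/1999) = 97951.

97951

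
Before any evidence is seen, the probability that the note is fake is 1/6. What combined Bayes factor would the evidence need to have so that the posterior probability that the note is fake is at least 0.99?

495

Prior odds = (1/6)/(5/6) = 0.2.
Target odds = 0.99/0.01 = 99.
Required Bayes factor = 99 ÷ 0.2 = 495.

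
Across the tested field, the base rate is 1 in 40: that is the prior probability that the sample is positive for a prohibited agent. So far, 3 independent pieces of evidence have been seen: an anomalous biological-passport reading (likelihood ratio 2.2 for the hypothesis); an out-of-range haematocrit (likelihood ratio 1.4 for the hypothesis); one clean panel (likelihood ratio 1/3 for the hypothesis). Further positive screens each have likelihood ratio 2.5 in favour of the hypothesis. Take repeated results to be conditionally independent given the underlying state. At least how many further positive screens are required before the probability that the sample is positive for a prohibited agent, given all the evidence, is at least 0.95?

8

Prior odds = 0.025/0.975 = 1/39.
Combined Bayes factor of the evidence already in hand = 2.2 × 1.4 × (1/3) = 77/75.
Odds after that evidence = (1/39) × 77/75 = 77/2925.
Target odds = 0.95/0.05 = 19.
Need 2.5ⁿ ≥ 19 ÷ (77/2925) = 55575/77.
2.5⁷ = 610.3515625 falls short of 55575/77 but 2.5⁸ = 390625/256 reaches it, so n = 8.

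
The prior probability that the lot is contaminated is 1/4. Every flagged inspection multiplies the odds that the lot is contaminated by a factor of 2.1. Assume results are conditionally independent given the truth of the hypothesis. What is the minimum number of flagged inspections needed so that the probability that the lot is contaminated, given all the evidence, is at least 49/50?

7

Prior odds: 0.25 ÷ 0.75 = 1/3.
Likelihood ratio per flagged inspection = 2.1.
Target odds: 0.98 ÷ 0.02 = 49.
Need (1/3) × 2.1ⁿ ≥ 49, i.e. 2.1ⁿ ≥ 147.
2.1⁶ = 85766121/1000000 falls short of 147 but 2.1⁷ ≈180.109 reaches it, so n = 7.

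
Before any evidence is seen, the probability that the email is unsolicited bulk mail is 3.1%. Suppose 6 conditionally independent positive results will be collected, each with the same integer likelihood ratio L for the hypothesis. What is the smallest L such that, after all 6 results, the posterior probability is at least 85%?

Prior odds = 0.031/0.969 = 31/969.
Target odds = 0.85/0.15 = 17/3.
Need L⁶ ≥ 17/3 ÷ (31/969) = 5491/31.
2⁶ = 64 < 5491/31 ≤ 729 = 3⁶, so L = 3.

3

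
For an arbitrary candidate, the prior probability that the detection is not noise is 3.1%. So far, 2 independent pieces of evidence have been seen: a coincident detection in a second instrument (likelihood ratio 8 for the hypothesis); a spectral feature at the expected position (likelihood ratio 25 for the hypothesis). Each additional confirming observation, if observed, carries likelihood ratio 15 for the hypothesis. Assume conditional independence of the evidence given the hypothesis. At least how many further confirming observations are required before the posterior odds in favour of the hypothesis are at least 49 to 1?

1

Prior odds = 0.031/0.969 = 31/969.
Combined Bayes factor of the evidence already in hand = 8 × 25 = 200.
Odds after that evidence = (31/969) × 200 = 6200/969.
Target odds = 49.
Need 15ⁿ ≥ 49 ÷ (6200/969) = 47481/6200.
15¹ = 15, which meets the required 47481/6200; so n = 1.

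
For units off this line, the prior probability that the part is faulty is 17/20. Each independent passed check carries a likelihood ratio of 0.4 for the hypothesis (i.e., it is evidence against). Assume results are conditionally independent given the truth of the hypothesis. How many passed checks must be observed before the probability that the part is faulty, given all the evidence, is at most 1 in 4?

4

Prior odds: 0.85 ÷ 0.15 = 17/3.
Likelihood ratio per passed check = 0.4.
Target posterior odds = 0.25/0.75 = 1/3.
Need (17/3) × 0.4ⁿ ≤ 1/3, i.e. 0.4ⁿ ≤ 1/17.
0.4³ = 0.064 is still above 1/17 but 0.4⁴ = 0.0256 is at or below it, so n = 4.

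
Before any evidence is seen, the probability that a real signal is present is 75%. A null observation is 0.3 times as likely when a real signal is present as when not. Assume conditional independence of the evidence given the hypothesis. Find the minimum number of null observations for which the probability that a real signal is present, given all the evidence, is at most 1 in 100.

5

Prior odds = 0.75/0.25 = 3.
Likelihood ratio per null observation = 0.3.
Target odds: 0.01 ÷ 0.99 = 1/99.
Require 0.3ⁿ ≤ 1/99 ÷ 3 = 1/297.
0.3⁴ = 0.0081 is still above 1/297 but 0.3⁵ = 243/100000 is at or below it, so n = 5.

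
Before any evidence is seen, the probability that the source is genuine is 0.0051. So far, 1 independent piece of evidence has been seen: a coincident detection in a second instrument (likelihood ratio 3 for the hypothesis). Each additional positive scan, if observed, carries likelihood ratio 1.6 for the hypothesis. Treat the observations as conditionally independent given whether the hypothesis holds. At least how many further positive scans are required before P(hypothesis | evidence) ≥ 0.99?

19

Prior odds = 0.0051/0.9949 = 51/9949.
Bayes factor of the evidence already in hand = 3.
Odds after that evidence = (51/9949) × 3 = 153/9949.
Target odds = 0.99/0.01 = 99.
Need 1.6ⁿ ≥ 99 ÷ (153/9949) = 109439/17.
1.6¹⁸ ≈4722.37 falls short of 109439/17 but 1.6¹⁹ ≈7555.79 reaches it, so n = 19.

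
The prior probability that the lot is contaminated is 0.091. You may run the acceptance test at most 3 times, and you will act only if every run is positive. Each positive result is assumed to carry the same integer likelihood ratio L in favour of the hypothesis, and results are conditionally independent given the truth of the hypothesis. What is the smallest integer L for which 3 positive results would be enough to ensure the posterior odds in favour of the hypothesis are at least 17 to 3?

Prior odds = 0.091/0.909 = 91/909.
Target odds = 17/3.
Need L³ ≥ 17/3 ÷ (91/909) = 5151/91.
3³ = 27 < 5151/91 ≤ 64 = 4³, so L = 4.

4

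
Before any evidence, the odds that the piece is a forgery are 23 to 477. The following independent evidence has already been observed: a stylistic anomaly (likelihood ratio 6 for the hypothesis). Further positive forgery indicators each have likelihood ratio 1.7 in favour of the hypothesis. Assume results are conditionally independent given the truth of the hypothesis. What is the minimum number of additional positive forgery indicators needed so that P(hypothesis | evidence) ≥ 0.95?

Prior odds = 23/477.
Bayes factor of the evidence already in hand = 6.
Odds after that evidence = (23/477) × 6 = 46/159.
Target odds = 0.95/0.05 = 19.
Need 1.7ⁿ ≥ 19 ÷ (46/159) = 3021/46.
1.7⁷ = 410338673/10000000 falls short of 3021/46 but 1.7⁸ ≈69.7576 reaches it, so n = 8.

8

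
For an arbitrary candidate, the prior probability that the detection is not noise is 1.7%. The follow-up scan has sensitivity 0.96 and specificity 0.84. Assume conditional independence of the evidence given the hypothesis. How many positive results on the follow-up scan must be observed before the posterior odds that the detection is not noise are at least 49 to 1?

Prior odds: 0.017 ÷ 0.983 = 17/983.
False-positive rate = 1 − 0.84 = 0.16; likelihood ratio of a positive = 0.96/0.16 = 6.
Target odds = 49.
Require 6ⁿ ≥ 49 ÷ (17/983) = 48167/17.
6⁴ = 1296 falls short of 48167/17 but 6⁵ = 7776 reaches it, so n = 5.

5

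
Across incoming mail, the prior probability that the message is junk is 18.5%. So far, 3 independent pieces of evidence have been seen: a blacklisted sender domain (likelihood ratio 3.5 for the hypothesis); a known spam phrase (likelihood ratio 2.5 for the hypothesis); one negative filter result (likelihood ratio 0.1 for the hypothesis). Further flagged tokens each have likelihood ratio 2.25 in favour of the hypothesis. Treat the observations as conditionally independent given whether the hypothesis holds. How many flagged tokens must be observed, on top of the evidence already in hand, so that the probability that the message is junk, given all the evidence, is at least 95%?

Prior odds = 0.185/0.815 = 37/163.
Combined Bayes factor of the evidence already in hand = 3.5 × 2.5 × 0.1 = 0.875.
Odds after that evidence = (37/163) × 0.875 = 259/1304.
Target odds = 0.95/0.05 = 19.
Need 2.25ⁿ ≥ 19 ÷ (259/1304) = 24776/259.
2.25⁵ = 59049/1024 falls short of 24776/259 but 2.25⁶ = 531441/4096 reaches it, so n = 6.

6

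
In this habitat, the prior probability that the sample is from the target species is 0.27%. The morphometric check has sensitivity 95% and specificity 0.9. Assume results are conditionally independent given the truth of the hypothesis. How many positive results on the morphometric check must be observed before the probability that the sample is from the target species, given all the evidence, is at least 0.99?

Prior odds: 0.0027 ÷ 0.9973 = 27/9973.
False-positive rate = 1 − 0.9 = 0.1; likelihood ratio of a positive = 0.95/0.1 = 9.5.
Target posterior odds = 0.99/0.01 = 99.
Require 9.5ⁿ ≥ 99 ÷ (27/9973) = 109703/3.
9.5⁴ = 8145.0625 falls short of 109703/3 but 9.5⁵ = 77378.09375 reaches it, so n = 5.

5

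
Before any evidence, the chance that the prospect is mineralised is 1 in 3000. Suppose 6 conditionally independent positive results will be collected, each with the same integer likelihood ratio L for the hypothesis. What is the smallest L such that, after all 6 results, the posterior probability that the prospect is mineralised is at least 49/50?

8

Prior odds = (1/3000)/(2999/3000) = 1/2999.
Target odds = 0.98/0.02 = 49.
Need L⁶ ≥ 49 ÷ (1/2999) = 146951.
7⁶ = 117649 < 146951 ≤ 262144 = 8⁶, so L = 8.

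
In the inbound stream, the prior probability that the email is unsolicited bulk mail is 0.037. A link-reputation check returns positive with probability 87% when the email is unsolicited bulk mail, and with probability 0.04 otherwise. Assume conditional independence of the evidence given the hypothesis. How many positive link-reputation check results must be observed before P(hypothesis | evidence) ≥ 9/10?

Prior odds: 0.037 ÷ 0.963 = 37/963.
Likelihood ratio of a positive result = 0.87/0.04 = 21.75.
Target posterior odds = 0.9/0.1 = 9.
Need (37/963) × 21.75ⁿ ≥ 9, i.e. 21.75ⁿ ≥ 8667/37.
21.75¹ = 21.75 falls short of 8667/37 but 21.75² = 473.0625 reaches it, so n = 2.

2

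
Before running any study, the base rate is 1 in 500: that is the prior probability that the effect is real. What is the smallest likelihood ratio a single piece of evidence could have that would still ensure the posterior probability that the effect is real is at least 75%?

Prior odds = 0.002/0.998 = 1/499.
Target odds = 0.75/0.25 = 3.
Required Bayes factor = 3 ÷ (1/499) = 1497.

1497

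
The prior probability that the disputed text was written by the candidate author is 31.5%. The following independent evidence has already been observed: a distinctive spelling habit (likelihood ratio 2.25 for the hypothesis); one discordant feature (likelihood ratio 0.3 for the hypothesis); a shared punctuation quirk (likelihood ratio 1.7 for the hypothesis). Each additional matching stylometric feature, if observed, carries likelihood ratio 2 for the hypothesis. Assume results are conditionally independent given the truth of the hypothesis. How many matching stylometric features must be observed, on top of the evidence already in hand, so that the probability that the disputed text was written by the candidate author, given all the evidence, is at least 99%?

Prior odds = 0.315/0.685 = 63/137.
Combined Bayes factor of the evidence already in hand = 2.25 × 0.3 × 1.7 = 1.1475.
Odds after that evidence = (63/137) × 1.1475 = 28917/54800.
Target odds = 0.99/0.01 = 99.
Need 2ⁿ ≥ 99 ÷ (28917/54800) = 602800/3213.
2⁷ = 128 falls short of 602800/3213 but 2⁸ = 256 reaches it, so n = 8.

8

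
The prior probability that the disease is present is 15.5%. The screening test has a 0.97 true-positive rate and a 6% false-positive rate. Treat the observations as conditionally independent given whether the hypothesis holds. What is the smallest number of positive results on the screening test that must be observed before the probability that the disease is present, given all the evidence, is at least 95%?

Prior odds: 0.155 ÷ 0.845 = 31/169.
Likelihood ratio of a positive result = 0.97/0.06 = 97/6.
Target odds: 0.95 ÷ 0.05 = 19.
Require (97/6)ⁿ ≥ 19 ÷ (31/169) = 3211/31.
(97/6)¹ = 97/6 falls short of 3211/31 but (97/6)² = 9409/36 reaches it, so n = 2.

2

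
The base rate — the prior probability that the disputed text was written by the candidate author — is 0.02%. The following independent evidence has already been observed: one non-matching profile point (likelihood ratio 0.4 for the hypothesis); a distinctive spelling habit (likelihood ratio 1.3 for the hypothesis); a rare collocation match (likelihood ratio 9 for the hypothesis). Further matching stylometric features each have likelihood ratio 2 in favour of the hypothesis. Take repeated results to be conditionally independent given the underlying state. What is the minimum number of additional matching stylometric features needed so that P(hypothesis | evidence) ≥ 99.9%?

Prior odds = 0.0002/0.9998 = 1/4999.
Combined Bayes factor of the evidence already in hand = 0.4 × 1.3 × 9 = 4.68.
Odds after that evidence = (1/4999) × 4.68 = 117/124975.
Target odds = 0.999/0.001 = 999.
Need 2ⁿ ≥ 999 ÷ (117/124975) = 13872225/13.
2²⁰ = 1048576 falls short of 13872225/13 but 2²¹ = 2097152 reaches it, so n = 21.

21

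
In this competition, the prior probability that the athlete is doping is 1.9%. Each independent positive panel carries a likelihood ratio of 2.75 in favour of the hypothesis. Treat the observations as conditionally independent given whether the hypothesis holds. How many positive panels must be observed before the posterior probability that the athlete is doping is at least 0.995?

10

Prior odds = 0.019/0.981 = 19/981.
Likelihood ratio per positive panel = 2.75.
Target odds: 0.995 ÷ 0.005 = 199.
Require 2.75ⁿ ≥ 199 ÷ (19/981) = 195219/19.
2.75⁹ ≈8994.86 falls short of 195219/19 but 2.75¹⁰ ≈24735.9 reaches it, so n = 10.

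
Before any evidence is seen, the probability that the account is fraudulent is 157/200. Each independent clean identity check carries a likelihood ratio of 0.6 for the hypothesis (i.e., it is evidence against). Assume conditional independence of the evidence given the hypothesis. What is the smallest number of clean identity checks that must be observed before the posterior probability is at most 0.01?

12

Prior odds: 0.785 ÷ 0.215 = 157/43.
Likelihood ratio per clean identity check = 0.6.
Target posterior odds = 0.01/0.99 = 1/99.
Need (157/43) × 0.6ⁿ ≤ 1/99, i.e. 0.6ⁿ ≤ 43/15543.
0.6¹¹ = 177147/48828125 is still above 43/15543 but 0.6¹² = 531441/244140625 is at or below it, so n = 12.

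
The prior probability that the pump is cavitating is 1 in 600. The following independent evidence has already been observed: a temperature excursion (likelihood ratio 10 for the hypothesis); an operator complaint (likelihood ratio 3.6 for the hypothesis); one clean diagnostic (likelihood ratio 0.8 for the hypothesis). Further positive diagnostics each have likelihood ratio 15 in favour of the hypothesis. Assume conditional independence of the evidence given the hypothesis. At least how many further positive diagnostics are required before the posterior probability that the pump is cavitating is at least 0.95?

3

Prior odds = (1/600)/(599/600) = 1/599.
Combined Bayes factor of the evidence already in hand = 10 × 3.6 × 0.8 = 28.8.
Odds after that evidence = (1/599) × 28.8 = 144/2995.
Target odds = 0.95/0.05 = 19.
Need 15ⁿ ≥ 19 ÷ (144/2995) = 56905/144.
15² = 225 falls short of 56905/144 but 15³ = 3375 reaches it, so n = 3.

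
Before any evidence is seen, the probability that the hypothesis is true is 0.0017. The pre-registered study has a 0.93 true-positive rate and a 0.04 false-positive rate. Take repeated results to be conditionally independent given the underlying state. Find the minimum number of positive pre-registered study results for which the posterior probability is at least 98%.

4

Prior odds: 0.0017 ÷ 0.9983 = 17/9983.
Likelihood ratio of a positive result = 0.93/0.04 = 23.25.
Target posterior odds = 0.98/0.02 = 49.
Require 23.25ⁿ ≥ 49 ÷ (17/9983) = 489167/17.
23.25³ = 804357/64 falls short of 489167/17 but 23.25⁴ = 74805201/256 reaches it, so n = 4.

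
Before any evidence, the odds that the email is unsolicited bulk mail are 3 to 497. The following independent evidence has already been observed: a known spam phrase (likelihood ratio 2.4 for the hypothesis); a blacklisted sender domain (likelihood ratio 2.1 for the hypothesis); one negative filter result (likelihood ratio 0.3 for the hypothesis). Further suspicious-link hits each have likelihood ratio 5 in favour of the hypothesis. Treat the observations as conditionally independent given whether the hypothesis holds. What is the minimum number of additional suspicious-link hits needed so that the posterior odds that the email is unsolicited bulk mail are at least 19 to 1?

Prior odds = 3/497.
Combined Bayes factor of the evidence already in hand = 2.4 × 2.1 × 0.3 = 1.512.
Odds after that evidence = (3/497) × 1.512 = 81/8875.
Target odds = 19.
Need 5ⁿ ≥ 19 ÷ (81/8875) = 168625/81.
5⁴ = 625 falls short of 168625/81 but 5⁵ = 3125 reaches it, so n = 5.

5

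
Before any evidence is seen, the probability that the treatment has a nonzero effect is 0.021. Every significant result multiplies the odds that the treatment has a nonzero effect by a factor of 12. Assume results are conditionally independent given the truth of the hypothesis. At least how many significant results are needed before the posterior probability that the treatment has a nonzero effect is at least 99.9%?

Prior odds = 0.021/0.979 = 21/979.
Likelihood ratio per significant result = 12.
Target posterior odds = 0.999/0.001 = 999.
Require 12ⁿ ≥ 999 ÷ (21/979) = 326007/7.
12⁴ = 20736 falls short of 326007/7 but 12⁵ = 248832 reaches it, so n = 5.

5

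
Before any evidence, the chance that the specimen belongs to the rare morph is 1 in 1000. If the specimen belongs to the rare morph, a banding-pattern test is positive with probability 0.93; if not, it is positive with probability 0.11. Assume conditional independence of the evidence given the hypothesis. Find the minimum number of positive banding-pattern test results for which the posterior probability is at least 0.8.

4

Prior odds = 0.001/0.999 = 1/999.
Likelihood ratio of a positive = 0.93/0.11 = 93/11.
Target odds: 0.8 ÷ 0.2 = 4.
Require (93/11)ⁿ ≥ 4 ÷ (1/999) = 3996.
(93/11)³ = 804357/1331 falls short of 3996 but (93/11)⁴ = 74805201/14641 reaches it, so n = 4.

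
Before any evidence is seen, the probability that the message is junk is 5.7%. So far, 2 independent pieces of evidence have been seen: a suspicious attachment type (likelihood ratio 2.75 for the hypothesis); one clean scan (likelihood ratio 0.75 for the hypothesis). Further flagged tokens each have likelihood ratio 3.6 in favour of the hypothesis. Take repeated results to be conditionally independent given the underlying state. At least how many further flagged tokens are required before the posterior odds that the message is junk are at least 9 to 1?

Prior odds = 0.057/0.943 = 57/943.
Combined Bayes factor of the evidence already in hand = 2.75 × 0.75 = 2.0625.
Odds after that evidence = (57/943) × 2.0625 = 1881/15088.
Target odds = 9.
Need 3.6ⁿ ≥ 9 ÷ (1881/15088) = 15088/209.
3.6³ = 46.656 falls short of 15088/209 but 3.6⁴ = 167.9616 reaches it, so n = 4.

4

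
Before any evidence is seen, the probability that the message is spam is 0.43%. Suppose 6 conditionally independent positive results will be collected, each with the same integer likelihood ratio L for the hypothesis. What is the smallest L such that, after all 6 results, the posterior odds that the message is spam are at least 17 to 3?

4

Prior odds = 0.0043/0.9957 = 43/9957.
Target odds = 17/3.
Need L⁶ ≥ 17/3 ÷ (43/9957) = 56423/43.
3⁶ = 729 < 56423/43 ≤ 4096 = 4⁶, so L = 4.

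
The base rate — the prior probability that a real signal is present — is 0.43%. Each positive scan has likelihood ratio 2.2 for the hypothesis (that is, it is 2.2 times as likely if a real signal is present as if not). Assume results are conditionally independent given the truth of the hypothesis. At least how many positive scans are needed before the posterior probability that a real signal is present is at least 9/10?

Prior odds: 0.0043 ÷ 0.9957 = 43/9957.
Likelihood ratio per positive scan = 2.2.
Target posterior odds = 0.9/0.1 = 9.
Require 2.2ⁿ ≥ 9 ÷ (43/9957) = 89613/43.
2.2⁹ ≈1207.27 falls short of 89613/43 but 2.2¹⁰ ≈2655.99 reaches it, so n = 10.

10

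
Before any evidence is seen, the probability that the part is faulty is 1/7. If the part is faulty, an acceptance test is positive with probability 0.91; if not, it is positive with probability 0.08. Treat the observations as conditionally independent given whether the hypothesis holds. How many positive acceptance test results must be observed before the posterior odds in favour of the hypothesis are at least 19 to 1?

2

Prior odds = (1/7)/(6/7) = 1/6.
Likelihood ratio of a positive = 0.91/0.08 = 11.375.
Target odds = 19.
Need (1/6) × 11.375ⁿ ≥ 19, i.e. 11.375ⁿ ≥ 114.
11.375¹ = 11.375 falls short of 114 but 11.375² = 129.390625 reaches it, so n = 2.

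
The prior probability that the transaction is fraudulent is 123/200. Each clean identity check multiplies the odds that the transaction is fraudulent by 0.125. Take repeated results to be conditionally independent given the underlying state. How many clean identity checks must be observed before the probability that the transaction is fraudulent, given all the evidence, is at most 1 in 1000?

4

Prior odds: 0.615 ÷ 0.385 = 123/77.
Likelihood ratio per clean identity check = 0.125.
Target odds: 0.001 ÷ 0.999 = 1/999.
Need (123/77) × 0.125ⁿ ≤ 1/999, i.e. 0.125ⁿ ≤ 77/122877.
0.125³ = 0.001953125 is still above 77/122877 but 0.125⁴ = 1/4096 is at or below it, so n = 4.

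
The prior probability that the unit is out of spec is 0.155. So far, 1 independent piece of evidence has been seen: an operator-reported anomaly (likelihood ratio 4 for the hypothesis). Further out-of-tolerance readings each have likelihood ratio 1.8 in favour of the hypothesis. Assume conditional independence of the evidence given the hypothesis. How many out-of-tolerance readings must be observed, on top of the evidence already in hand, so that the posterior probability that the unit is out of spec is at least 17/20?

4

Prior odds = 0.155/0.845 = 31/169.
Bayes factor of the evidence already in hand = 4.
Odds after that evidence = (31/169) × 4 = 124/169.
Target odds = 0.85/0.15 = 17/3.
Need 1.8ⁿ ≥ 17/3 ÷ (124/169) = 2873/372.
1.8³ = 5.832 falls short of 2873/372 but 1.8⁴ = 10.4976 reaches it, so n = 4.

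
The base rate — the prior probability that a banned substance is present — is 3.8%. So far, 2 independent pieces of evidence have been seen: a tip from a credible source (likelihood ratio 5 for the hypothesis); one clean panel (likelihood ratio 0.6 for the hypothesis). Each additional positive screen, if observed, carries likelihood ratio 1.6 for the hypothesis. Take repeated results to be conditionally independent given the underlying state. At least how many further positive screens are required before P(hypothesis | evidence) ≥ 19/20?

11

Prior odds = 0.038/0.962 = 19/481.
Combined Bayes factor of the evidence already in hand = 5 × 0.6 = 3.
Odds after that evidence = (19/481) × 3 = 57/481.
Target odds = 0.95/0.05 = 19.
Need 1.6ⁿ ≥ 19 ÷ (57/481) = 481/3.
1.6¹⁰ ≈109.951 falls short of 481/3 but 1.6¹¹ ≈175.922 reaches it, so n = 11.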